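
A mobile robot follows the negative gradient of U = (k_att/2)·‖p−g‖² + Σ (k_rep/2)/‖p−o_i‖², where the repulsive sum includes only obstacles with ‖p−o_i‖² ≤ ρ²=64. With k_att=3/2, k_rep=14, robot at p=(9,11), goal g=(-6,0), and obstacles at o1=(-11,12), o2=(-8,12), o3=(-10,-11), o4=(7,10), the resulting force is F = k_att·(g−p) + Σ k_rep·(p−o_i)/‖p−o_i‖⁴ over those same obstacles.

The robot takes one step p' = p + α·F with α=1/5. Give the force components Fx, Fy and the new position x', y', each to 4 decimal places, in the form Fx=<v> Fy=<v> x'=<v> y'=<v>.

Fx=-21.3800 Fy=-15.9400 x'=4.7240 y'=7.8120

F_att = 3/2·(g−p) = 3/2·(-15,-11) = (-22.5000,-16.5000)
o1: d²=401 > ρ²=64 → inactive
o2: d²=290 > ρ²=64 → inactive
o3: d²=845 > ρ²=64 → inactive
o4: d²=5 ≤ ρ²=64; F_rep = 14·(2,1)/5² = (1.1200,0.5600)
F = F_att + ΣF_rep = (-21.3800,-15.9400)
p' = p + 1/5·F = (4.7240,7.8120)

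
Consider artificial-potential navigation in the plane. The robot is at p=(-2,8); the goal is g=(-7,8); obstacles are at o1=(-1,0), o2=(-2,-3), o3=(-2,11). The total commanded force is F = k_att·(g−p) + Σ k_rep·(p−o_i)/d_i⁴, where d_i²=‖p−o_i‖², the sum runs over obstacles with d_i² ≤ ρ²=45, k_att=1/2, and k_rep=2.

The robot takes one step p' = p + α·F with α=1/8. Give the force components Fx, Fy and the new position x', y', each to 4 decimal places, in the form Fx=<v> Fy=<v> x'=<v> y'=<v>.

F_att = 1/2·(g−p) = 1/2·(-5,0) = (-2.5000,0.0000)
o1: d²=65 > ρ²=45 → inactive
o2: d²=121 > ρ²=45 → inactive
o3: d²=9 ≤ ρ²=45; F_rep = 2·(0,-3)/9² = (0.0000,-0.0741)
F = F_att + ΣF_rep = (-2.5000,-0.0741)
p' = p + 1/8·F = (-2.3125,7.9907)

Fx=-2.5000 Fy=-0.0741 x'=-2.3125 y'=7.9907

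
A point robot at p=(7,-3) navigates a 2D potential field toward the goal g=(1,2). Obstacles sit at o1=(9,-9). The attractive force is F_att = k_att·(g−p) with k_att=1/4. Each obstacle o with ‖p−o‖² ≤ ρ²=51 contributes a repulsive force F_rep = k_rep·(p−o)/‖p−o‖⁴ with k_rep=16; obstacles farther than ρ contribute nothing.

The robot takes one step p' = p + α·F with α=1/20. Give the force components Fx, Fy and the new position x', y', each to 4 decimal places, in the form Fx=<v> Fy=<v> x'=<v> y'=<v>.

Fx=-1.5200 Fy=1.3100 x'=6.9240 y'=-2.9345

F_att = 1/4·(g−p) = 1/4·(-6,5) = (-1.5000,1.2500)
o1: d²=40 ≤ ρ²=51; F_rep = 16·(-2,6)/40² = (-0.0200,0.0600)
F = F_att + ΣF_rep = (-1.5200,1.3100)
p' = p + 1/20·F = (6.9240,-2.9345)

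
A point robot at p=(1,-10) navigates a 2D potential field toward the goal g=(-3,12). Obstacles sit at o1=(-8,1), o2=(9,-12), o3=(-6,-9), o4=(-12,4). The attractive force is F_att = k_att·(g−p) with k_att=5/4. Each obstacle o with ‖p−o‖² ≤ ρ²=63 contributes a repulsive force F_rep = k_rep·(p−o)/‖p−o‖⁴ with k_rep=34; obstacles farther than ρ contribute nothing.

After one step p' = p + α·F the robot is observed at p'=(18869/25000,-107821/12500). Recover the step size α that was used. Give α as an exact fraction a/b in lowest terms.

α = 1/20

F_att = 5/4·(g−p) = 5/4·(-4,22) = (-5.0000,27.5000)
o1: d²=202 > ρ²=63 → inactive
o2: d²=68 > ρ²=63 → inactive
o3: d²=50 ≤ ρ²=63; F_rep = 34·(7,-1)/50² = (0.0952,-0.0136)
o4: d²=365 > ρ²=63 → inactive
F = F_att + ΣF_rep = (-4.9048,27.4864)
Δp = p'−p = (-0.2452,1.3743); α = Δx/Fx = (-6131/25000) / (-6131/1250) = 1/20
check: Δy/Fy = (17179/12500) / (17179/625) = 1/20 ✓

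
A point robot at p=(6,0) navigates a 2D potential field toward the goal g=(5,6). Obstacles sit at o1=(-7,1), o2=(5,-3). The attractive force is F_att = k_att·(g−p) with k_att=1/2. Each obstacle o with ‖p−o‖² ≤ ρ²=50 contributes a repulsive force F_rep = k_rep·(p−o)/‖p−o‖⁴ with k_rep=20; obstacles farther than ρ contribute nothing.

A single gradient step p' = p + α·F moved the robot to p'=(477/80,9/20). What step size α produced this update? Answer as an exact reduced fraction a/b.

α = 1/8

F_att = 1/2·(g−p) = 1/2·(-1,6) = (-0.5000,3.0000)
o1: d²=170 > ρ²=50 → inactive
o2: d²=10 ≤ ρ²=50; F_rep = 20·(1,3)/10² = (0.2000,0.6000)
F = F_att + ΣF_rep = (-0.3000,3.6000)
Δp = p'−p = (-0.0375,0.4500); α = Δx/Fx = (-3/80) / (-3/10) = 1/8
check: Δy/Fy = (9/20) / (18/5) = 1/8 ✓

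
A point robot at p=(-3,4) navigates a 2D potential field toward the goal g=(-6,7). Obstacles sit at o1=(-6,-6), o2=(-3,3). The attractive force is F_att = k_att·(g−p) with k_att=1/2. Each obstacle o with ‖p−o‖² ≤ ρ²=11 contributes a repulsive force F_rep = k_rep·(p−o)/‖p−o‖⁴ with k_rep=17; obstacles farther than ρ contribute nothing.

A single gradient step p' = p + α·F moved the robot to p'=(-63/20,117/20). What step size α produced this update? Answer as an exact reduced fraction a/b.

F_att = 1/2·(g−p) = 1/2·(-3,3) = (-1.5000,1.5000)
o1: d²=109 > ρ²=11 → inactive
o2: d²=1 ≤ ρ²=11; F_rep = 17·(0,1)/1² = (0.0000,17.0000)
F = F_att + ΣF_rep = (-1.5000,18.5000)
Δp = p'−p = (-0.1500,1.8500); α = Δx/Fx = (-3/20) / (-3/2) = 1/10
check: Δy/Fy = (37/20) / (37/2) = 1/10 ✓

α = 1/10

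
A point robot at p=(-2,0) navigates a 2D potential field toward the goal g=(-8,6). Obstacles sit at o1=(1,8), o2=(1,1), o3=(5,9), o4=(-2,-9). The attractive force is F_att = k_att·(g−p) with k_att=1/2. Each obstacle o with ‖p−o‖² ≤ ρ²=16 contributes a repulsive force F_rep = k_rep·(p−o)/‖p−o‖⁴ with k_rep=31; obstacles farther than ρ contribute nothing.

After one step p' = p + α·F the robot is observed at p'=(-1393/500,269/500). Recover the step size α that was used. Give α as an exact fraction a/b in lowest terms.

α = 1/5

F_att = 1/2·(g−p) = 1/2·(-6,6) = (-3.0000,3.0000)
o1: d²=73 > ρ²=16 → inactive
o2: d²=10 ≤ ρ²=16; F_rep = 31·(-3,-1)/10² = (-0.9300,-0.3100)
o3: d²=130 > ρ²=16 → inactive
o4: d²=81 > ρ²=16 → inactive
F = F_att + ΣF_rep = (-3.9300,2.6900)
Δp = p'−p = (-0.7860,0.5380); α = Δx/Fx = (-393/500) / (-393/100) = 1/5
check: Δy/Fy = (269/500) / (269/100) = 1/5 ✓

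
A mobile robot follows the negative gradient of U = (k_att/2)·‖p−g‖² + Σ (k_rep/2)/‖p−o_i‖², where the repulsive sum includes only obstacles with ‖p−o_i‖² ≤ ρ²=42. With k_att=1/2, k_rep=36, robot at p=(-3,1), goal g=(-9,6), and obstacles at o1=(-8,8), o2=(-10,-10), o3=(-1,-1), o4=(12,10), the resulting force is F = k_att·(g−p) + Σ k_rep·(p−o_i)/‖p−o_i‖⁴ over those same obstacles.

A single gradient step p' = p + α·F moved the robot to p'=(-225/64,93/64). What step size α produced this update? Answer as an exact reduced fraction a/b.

α = 1/8

F_att = 1/2·(g−p) = 1/2·(-6,5) = (-3.0000,2.5000)
o1: d²=74 > ρ²=42 → inactive
o2: d²=170 > ρ²=42 → inactive
o3: d²=8 ≤ ρ²=42; F_rep = 36·(-2,2)/8² = (-1.1250,1.1250)
o4: d²=306 > ρ²=42 → inactive
F = F_att + ΣF_rep = (-4.1250,3.6250)
Δp = p'−p = (-0.5156,0.4531); α = Δx/Fx = (-33/64) / (-33/8) = 1/8
check: Δy/Fy = (29/64) / (29/8) = 1/8 ✓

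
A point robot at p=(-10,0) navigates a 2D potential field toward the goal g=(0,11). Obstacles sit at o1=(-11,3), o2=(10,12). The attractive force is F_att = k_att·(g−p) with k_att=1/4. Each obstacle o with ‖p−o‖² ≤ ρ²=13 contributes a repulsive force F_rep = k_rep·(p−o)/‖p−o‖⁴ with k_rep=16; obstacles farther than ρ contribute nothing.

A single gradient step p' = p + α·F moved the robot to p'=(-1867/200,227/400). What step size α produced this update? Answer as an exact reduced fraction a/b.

α = 1/4

F_att = 1/4·(g−p) = 1/4·(10,11) = (2.5000,2.7500)
o1: d²=10 ≤ ρ²=13; F_rep = 16·(1,-3)/10² = (0.1600,-0.4800)
o2: d²=544 > ρ²=13 → inactive
F = F_att + ΣF_rep = (2.6600,2.2700)
Δp = p'−p = (0.6650,0.5675); α = Δx/Fx = (133/200) / (133/50) = 1/4
check: Δy/Fy = (227/400) / (227/100) = 1/4 ✓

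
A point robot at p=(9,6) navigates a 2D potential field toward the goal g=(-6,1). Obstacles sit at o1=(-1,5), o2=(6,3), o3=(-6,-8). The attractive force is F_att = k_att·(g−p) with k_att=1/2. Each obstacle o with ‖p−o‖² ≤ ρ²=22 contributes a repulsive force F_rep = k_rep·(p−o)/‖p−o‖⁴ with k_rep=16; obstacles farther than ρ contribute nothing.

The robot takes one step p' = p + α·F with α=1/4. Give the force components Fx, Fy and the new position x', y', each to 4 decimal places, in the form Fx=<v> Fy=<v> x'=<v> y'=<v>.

F_att = 1/2·(g−p) = 1/2·(-15,-5) = (-7.5000,-2.5000)
o1: d²=101 > ρ²=22 → inactive
o2: d²=18 ≤ ρ²=22; F_rep = 16·(3,3)/18² = (0.1481,0.1481)
o3: d²=421 > ρ²=22 → inactive
F = F_att + ΣF_rep = (-7.3519,-2.3519)
p' = p + 1/4·F = (7.1620,5.4120)

Fx=-7.3519 Fy=-2.3519 x'=7.1620 y'=5.4120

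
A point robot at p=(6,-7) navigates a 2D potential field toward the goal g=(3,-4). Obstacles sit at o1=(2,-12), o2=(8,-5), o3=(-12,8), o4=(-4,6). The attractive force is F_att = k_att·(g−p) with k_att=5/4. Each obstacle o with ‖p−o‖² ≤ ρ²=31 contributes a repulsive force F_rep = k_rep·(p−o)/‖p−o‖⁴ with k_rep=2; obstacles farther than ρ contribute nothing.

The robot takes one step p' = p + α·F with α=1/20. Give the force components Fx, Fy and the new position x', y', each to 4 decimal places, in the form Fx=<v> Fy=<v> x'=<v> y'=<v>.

F_att = 5/4·(g−p) = 5/4·(-3,3) = (-3.7500,3.7500)
o1: d²=41 > ρ²=31 → inactive
o2: d²=8 ≤ ρ²=31; F_rep = 2·(-2,-2)/8² = (-0.0625,-0.0625)
o3: d²=549 > ρ²=31 → inactive
o4: d²=269 > ρ²=31 → inactive
F = F_att + ΣF_rep = (-3.8125,3.6875)
p' = p + 1/20·F = (5.8094,-6.8156)

Fx=-3.8125 Fy=3.6875 x'=5.8094 y'=-6.8156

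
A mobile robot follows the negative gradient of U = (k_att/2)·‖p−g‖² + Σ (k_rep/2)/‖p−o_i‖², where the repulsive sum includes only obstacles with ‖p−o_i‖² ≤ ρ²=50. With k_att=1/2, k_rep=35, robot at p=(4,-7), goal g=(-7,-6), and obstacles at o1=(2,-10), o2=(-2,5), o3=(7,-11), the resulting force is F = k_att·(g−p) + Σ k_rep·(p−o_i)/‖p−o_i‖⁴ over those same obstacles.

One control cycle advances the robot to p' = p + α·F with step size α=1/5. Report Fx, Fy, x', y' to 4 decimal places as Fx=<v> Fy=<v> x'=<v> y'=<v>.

Fx=-5.2538 Fy=1.3453 x'=2.9492 y'=-6.7309

F_att = 1/2·(g−p) = 1/2·(-11,1) = (-5.5000,0.5000)
o1: d²=13 ≤ ρ²=50; F_rep = 35·(2,3)/13² = (0.4142,0.6213)
o2: d²=180 > ρ²=50 → inactive
o3: d²=25 ≤ ρ²=50; F_rep = 35·(-3,4)/25² = (-0.1680,0.2240)
F = F_att + ΣF_rep = (-5.2538,1.3453)
p' = p + 1/5·F = (2.9492,-6.7309)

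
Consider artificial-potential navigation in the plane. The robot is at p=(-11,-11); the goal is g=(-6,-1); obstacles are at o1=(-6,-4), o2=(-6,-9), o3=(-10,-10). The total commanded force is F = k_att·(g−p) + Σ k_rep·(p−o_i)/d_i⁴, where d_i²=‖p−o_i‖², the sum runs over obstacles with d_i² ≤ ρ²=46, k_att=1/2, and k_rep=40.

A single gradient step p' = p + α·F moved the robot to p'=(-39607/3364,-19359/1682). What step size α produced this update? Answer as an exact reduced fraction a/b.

F_att = 1/2·(g−p) = 1/2·(5,10) = (2.5000,5.0000)
o1: d²=74 > ρ²=46 → inactive
o2: d²=29 ≤ ρ²=46; F_rep = 40·(-5,-2)/29² = (-0.2378,-0.0951)
o3: d²=2 ≤ ρ²=46; F_rep = 40·(-1,-1)/2² = (-10.0000,-10.0000)
F = F_att + ΣF_rep = (-7.7378,-5.0951)
Δp = p'−p = (-0.7738,-0.5095); α = Δx/Fx = (-2603/3364) / (-13015/1682) = 1/10
check: Δy/Fy = (-857/1682) / (-4285/841) = 1/10 ✓

α = 1/10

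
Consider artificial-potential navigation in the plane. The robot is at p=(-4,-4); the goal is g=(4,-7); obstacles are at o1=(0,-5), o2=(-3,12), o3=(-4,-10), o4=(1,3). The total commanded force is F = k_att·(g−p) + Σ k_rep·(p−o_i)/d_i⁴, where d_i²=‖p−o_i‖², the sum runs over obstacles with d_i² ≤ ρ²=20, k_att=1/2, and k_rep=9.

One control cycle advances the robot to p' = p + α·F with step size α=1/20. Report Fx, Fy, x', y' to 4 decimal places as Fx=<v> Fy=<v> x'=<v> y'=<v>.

F_att = 1/2·(g−p) = 1/2·(8,-3) = (4.0000,-1.5000)
o1: d²=17 ≤ ρ²=20; F_rep = 9·(-4,1)/17² = (-0.1246,0.0311)
o2: d²=257 > ρ²=20 → inactive
o3: d²=36 > ρ²=20 → inactive
o4: d²=74 > ρ²=20 → inactive
F = F_att + ΣF_rep = (3.8754,-1.4689)
p' = p + 1/20·F = (-3.8062,-4.0734)

Fx=3.8754 Fy=-1.4689 x'=-3.8062 y'=-4.0734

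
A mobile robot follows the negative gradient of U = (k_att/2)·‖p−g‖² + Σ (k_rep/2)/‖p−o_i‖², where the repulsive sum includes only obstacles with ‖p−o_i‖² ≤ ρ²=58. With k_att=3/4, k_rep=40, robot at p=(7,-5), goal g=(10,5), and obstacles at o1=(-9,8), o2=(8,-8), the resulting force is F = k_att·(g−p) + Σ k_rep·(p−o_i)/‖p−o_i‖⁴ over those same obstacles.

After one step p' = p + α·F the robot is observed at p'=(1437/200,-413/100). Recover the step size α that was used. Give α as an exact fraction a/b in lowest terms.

F_att = 3/4·(g−p) = 3/4·(3,10) = (2.2500,7.5000)
o1: d²=425 > ρ²=58 → inactive
o2: d²=10 ≤ ρ²=58; F_rep = 40·(-1,3)/10² = (-0.4000,1.2000)
F = F_att + ΣF_rep = (1.8500,8.7000)
Δp = p'−p = (0.1850,0.8700); α = Δx/Fx = (37/200) / (37/20) = 1/10
check: Δy/Fy = (87/100) / (87/10) = 1/10 ✓

α = 1/10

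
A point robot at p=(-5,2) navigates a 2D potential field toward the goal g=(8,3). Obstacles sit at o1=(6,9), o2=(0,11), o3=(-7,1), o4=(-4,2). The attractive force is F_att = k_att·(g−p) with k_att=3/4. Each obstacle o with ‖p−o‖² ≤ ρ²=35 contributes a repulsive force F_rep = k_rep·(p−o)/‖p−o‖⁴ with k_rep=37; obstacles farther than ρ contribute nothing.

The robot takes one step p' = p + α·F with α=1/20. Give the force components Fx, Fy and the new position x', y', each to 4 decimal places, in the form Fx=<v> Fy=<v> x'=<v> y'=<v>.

Fx=-24.2900 Fy=2.2300 x'=-6.2145 y'=2.1115

F_att = 3/4·(g−p) = 3/4·(13,1) = (9.7500,0.7500)
o1: d²=170 > ρ²=35 → inactive
o2: d²=106 > ρ²=35 → inactive
o3: d²=5 ≤ ρ²=35; F_rep = 37·(2,1)/5² = (2.9600,1.4800)
o4: d²=1 ≤ ρ²=35; F_rep = 37·(-1,0)/1² = (-37.0000,0.0000)
F = F_att + ΣF_rep = (-24.2900,2.2300)
p' = p + 1/20·F = (-6.2145,2.1115)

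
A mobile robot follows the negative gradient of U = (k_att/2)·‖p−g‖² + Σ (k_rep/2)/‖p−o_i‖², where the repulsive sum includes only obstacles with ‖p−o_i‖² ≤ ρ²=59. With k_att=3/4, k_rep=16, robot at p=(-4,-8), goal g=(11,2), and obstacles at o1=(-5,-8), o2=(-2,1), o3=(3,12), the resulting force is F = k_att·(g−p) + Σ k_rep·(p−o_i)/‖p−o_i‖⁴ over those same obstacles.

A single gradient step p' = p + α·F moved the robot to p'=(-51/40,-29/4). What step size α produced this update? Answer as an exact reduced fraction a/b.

F_att = 3/4·(g−p) = 3/4·(15,10) = (11.2500,7.5000)
o1: d²=1 ≤ ρ²=59; F_rep = 16·(1,0)/1² = (16.0000,0.0000)
o2: d²=85 > ρ²=59 → inactive
o3: d²=449 > ρ²=59 → inactive
F = F_att + ΣF_rep = (27.2500,7.5000)
Δp = p'−p = (2.7250,0.7500); α = Δx/Fx = (109/40) / (109/4) = 1/10
check: Δy/Fy = (3/4) / (15/2) = 1/10 ✓

α = 1/10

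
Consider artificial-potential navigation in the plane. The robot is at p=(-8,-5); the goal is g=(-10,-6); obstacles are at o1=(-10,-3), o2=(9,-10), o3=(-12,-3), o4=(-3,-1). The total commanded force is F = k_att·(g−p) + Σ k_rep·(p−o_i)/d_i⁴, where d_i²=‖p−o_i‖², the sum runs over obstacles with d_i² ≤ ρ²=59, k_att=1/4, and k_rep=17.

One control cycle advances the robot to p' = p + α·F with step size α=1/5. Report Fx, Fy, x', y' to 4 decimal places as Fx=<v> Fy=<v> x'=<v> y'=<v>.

F_att = 1/4·(g−p) = 1/4·(-2,-1) = (-0.5000,-0.2500)
o1: d²=8 ≤ ρ²=59; F_rep = 17·(2,-2)/8² = (0.5312,-0.5312)
o2: d²=314 > ρ²=59 → inactive
o3: d²=20 ≤ ρ²=59; F_rep = 17·(4,-2)/20² = (0.1700,-0.0850)
o4: d²=41 ≤ ρ²=59; F_rep = 17·(-5,-4)/41² = (-0.0506,-0.0405)
F = F_att + ΣF_rep = (0.1507,-0.9067)
p' = p + 1/5·F = (-7.9699,-5.1813)

Fx=0.1507 Fy=-0.9067 x'=-7.9699 y'=-5.1813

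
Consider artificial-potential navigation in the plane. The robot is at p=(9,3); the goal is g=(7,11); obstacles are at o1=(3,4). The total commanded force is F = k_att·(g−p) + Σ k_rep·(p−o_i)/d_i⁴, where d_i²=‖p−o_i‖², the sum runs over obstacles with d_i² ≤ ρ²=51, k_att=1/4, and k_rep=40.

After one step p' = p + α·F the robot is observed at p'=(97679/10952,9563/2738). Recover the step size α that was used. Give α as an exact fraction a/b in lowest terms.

F_att = 1/4·(g−p) = 1/4·(-2,8) = (-0.5000,2.0000)
o1: d²=37 ≤ ρ²=51; F_rep = 40·(6,-1)/37² = (0.1753,-0.0292)
F = F_att + ΣF_rep = (-0.3247,1.9708)
Δp = p'−p = (-0.0812,0.4927); α = Δx/Fx = (-889/10952) / (-889/2738) = 1/4
check: Δy/Fy = (1349/2738) / (2698/1369) = 1/4 ✓

α = 1/4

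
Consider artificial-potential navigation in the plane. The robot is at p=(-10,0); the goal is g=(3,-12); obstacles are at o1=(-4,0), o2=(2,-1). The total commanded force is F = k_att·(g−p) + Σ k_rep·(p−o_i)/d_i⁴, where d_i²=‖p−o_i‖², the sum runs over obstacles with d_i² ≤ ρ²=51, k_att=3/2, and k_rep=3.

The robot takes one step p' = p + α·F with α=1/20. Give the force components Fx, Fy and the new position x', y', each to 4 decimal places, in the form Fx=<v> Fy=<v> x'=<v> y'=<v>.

Fx=19.4861 Fy=-18.0000 x'=-9.0257 y'=-0.9000

F_att = 3/2·(g−p) = 3/2·(13,-12) = (19.5000,-18.0000)
o1: d²=36 ≤ ρ²=51; F_rep = 3·(-6,0)/36² = (-0.0139,0.0000)
o2: d²=145 > ρ²=51 → inactive
F = F_att + ΣF_rep = (19.4861,-18.0000)
p' = p + 1/20·F = (-9.0257,-0.9000)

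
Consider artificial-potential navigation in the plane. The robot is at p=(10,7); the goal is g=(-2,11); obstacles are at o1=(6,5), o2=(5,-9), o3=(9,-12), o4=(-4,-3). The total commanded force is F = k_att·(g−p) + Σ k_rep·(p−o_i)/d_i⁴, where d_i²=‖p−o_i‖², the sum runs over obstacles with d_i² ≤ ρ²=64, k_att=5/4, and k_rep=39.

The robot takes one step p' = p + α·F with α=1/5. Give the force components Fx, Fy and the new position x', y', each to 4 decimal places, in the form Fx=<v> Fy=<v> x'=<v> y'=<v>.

F_att = 5/4·(g−p) = 5/4·(-12,4) = (-15.0000,5.0000)
o1: d²=20 ≤ ρ²=64; F_rep = 39·(4,2)/20² = (0.3900,0.1950)
o2: d²=281 > ρ²=64 → inactive
o3: d²=362 > ρ²=64 → inactive
o4: d²=296 > ρ²=64 → inactive
F = F_att + ΣF_rep = (-14.6100,5.1950)
p' = p + 1/5·F = (7.0780,8.0390)

Fx=-14.6100 Fy=5.1950 x'=7.0780 y'=8.0390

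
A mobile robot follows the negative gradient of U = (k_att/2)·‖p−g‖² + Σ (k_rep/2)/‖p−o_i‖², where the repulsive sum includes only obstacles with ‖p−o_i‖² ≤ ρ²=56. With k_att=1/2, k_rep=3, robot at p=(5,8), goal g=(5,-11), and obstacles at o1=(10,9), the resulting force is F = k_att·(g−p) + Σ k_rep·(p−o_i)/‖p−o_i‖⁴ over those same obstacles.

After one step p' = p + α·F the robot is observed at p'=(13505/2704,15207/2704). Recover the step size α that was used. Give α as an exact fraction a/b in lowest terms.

α = 1/4

F_att = 1/2·(g−p) = 1/2·(0,-19) = (0.0000,-9.5000)
o1: d²=26 ≤ ρ²=56; F_rep = 3·(-5,-1)/26² = (-0.0222,-0.0044)
F = F_att + ΣF_rep = (-0.0222,-9.5044)
Δp = p'−p = (-0.0055,-2.3761); α = Δx/Fx = (-15/2704) / (-15/676) = 1/4
check: Δy/Fy = (-6425/2704) / (-6425/676) = 1/4 ✓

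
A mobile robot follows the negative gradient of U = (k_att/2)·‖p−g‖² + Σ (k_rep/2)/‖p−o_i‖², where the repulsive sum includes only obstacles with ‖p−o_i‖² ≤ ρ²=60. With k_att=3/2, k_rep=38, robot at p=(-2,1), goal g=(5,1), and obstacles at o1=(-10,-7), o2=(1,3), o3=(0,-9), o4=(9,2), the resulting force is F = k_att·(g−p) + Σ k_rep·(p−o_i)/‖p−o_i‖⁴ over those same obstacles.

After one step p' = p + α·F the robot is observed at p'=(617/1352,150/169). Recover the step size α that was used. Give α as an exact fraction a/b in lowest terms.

α = 1/4

F_att = 3/2·(g−p) = 3/2·(7,0) = (10.5000,0.0000)
o1: d²=128 > ρ²=60 → inactive
o2: d²=13 ≤ ρ²=60; F_rep = 38·(-3,-2)/13² = (-0.6746,-0.4497)
o3: d²=104 > ρ²=60 → inactive
o4: d²=122 > ρ²=60 → inactive
F = F_att + ΣF_rep = (9.8254,-0.4497)
Δp = p'−p = (2.4564,-0.1124); α = Δx/Fx = (3321/1352) / (3321/338) = 1/4
check: Δy/Fy = (-19/169) / (-76/169) = 1/4 ✓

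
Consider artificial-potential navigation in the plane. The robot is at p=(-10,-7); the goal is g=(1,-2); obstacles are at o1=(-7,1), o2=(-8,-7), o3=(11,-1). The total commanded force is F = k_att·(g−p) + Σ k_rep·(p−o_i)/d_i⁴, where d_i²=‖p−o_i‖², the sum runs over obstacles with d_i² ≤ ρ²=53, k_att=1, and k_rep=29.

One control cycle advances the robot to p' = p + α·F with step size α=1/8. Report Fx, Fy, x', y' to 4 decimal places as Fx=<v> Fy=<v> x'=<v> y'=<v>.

Fx=7.3750 Fy=5.0000 x'=-9.0781 y'=-6.3750

F_att = 1·(g−p) = 1·(11,5) = (11.0000,5.0000)
o1: d²=73 > ρ²=53 → inactive
o2: d²=4 ≤ ρ²=53; F_rep = 29·(-2,0)/4² = (-3.6250,0.0000)
o3: d²=477 > ρ²=53 → inactive
F = F_att + ΣF_rep = (7.3750,5.0000)
p' = p + 1/8·F = (-9.0781,-6.3750)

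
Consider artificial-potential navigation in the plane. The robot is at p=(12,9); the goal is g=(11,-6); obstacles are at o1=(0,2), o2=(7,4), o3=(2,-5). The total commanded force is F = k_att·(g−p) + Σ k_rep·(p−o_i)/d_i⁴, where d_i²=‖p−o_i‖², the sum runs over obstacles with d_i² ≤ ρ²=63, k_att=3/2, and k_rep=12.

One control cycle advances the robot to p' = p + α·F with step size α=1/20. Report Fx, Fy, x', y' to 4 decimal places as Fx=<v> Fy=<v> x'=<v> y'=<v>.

Fx=-1.4760 Fy=-22.4760 x'=11.9262 y'=7.8762

F_att = 3/2·(g−p) = 3/2·(-1,-15) = (-1.5000,-22.5000)
o1: d²=193 > ρ²=63 → inactive
o2: d²=50 ≤ ρ²=63; F_rep = 12·(5,5)/50² = (0.0240,0.0240)
o3: d²=296 > ρ²=63 → inactive
F = F_att + ΣF_rep = (-1.4760,-22.4760)
p' = p + 1/20·F = (11.9262,7.8762)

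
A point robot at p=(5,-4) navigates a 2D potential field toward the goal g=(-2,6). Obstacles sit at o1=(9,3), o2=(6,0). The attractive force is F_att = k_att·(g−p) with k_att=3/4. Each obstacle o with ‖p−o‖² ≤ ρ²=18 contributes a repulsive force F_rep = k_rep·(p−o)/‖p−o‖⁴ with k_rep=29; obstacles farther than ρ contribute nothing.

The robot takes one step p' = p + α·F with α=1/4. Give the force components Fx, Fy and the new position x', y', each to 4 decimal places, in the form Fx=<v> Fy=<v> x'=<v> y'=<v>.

F_att = 3/4·(g−p) = 3/4·(-7,10) = (-5.2500,7.5000)
o1: d²=65 > ρ²=18 → inactive
o2: d²=17 ≤ ρ²=18; F_rep = 29·(-1,-4)/17² = (-0.1003,-0.4014)
F = F_att + ΣF_rep = (-5.3503,7.0986)
p' = p + 1/4·F = (3.6624,-2.2253)

Fx=-5.3503 Fy=7.0986 x'=3.6624 y'=-2.2253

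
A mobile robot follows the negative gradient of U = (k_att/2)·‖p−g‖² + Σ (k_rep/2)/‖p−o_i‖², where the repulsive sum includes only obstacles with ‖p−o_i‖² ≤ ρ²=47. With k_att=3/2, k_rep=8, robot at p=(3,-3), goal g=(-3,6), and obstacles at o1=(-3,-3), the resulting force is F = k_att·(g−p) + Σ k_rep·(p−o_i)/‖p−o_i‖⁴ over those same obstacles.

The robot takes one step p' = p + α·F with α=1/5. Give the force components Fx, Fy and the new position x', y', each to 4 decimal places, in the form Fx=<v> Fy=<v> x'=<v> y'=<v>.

F_att = 3/2·(g−p) = 3/2·(-6,9) = (-9.0000,13.5000)
o1: d²=36 ≤ ρ²=47; F_rep = 8·(6,0)/36² = (0.0370,0.0000)
F = F_att + ΣF_rep = (-8.9630,13.5000)
p' = p + 1/5·F = (1.2074,-0.3000)

Fx=-8.9630 Fy=13.5000 x'=1.2074 y'=-0.3000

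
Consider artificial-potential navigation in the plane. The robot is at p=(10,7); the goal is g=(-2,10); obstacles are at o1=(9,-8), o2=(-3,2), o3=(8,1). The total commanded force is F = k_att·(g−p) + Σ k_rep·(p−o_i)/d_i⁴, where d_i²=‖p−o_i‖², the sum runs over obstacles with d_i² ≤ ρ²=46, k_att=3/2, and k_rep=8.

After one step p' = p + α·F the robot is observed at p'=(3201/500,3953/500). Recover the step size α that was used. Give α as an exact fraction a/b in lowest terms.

F_att = 3/2·(g−p) = 3/2·(-12,3) = (-18.0000,4.5000)
o1: d²=226 > ρ²=46 → inactive
o2: d²=194 > ρ²=46 → inactive
o3: d²=40 ≤ ρ²=46; F_rep = 8·(2,6)/40² = (0.0100,0.0300)
F = F_att + ΣF_rep = (-17.9900,4.5300)
Δp = p'−p = (-3.5980,0.9060); α = Δx/Fx = (-1799/500) / (-1799/100) = 1/5
check: Δy/Fy = (453/500) / (453/100) = 1/5 ✓

α = 1/5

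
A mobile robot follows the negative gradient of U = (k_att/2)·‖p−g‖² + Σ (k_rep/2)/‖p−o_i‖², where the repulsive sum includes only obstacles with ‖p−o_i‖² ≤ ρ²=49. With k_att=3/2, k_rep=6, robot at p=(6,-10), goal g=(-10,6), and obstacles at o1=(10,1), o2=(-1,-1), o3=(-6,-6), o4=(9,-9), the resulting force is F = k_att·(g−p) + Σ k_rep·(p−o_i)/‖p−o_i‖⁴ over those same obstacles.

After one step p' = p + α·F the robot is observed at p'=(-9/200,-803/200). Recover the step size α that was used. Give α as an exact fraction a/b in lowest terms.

α = 1/4

F_att = 3/2·(g−p) = 3/2·(-16,16) = (-24.0000,24.0000)
o1: d²=137 > ρ²=49 → inactive
o2: d²=130 > ρ²=49 → inactive
o3: d²=160 > ρ²=49 → inactive
o4: d²=10 ≤ ρ²=49; F_rep = 6·(-3,-1)/10² = (-0.1800,-0.0600)
F = F_att + ΣF_rep = (-24.1800,23.9400)
Δp = p'−p = (-6.0450,5.9850); α = Δx/Fx = (-1209/200) / (-1209/50) = 1/4
check: Δy/Fy = (1197/200) / (1197/50) = 1/4 ✓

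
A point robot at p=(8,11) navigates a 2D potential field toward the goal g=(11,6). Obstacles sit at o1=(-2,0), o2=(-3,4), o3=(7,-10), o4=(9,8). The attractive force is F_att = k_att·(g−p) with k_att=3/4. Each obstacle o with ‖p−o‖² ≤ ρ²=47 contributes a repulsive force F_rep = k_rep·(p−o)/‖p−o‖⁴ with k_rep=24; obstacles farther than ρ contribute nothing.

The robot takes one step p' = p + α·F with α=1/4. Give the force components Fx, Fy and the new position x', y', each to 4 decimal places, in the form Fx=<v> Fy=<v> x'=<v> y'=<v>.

F_att = 3/4·(g−p) = 3/4·(3,-5) = (2.2500,-3.7500)
o1: d²=221 > ρ²=47 → inactive
o2: d²=170 > ρ²=47 → inactive
o3: d²=442 > ρ²=47 → inactive
o4: d²=10 ≤ ρ²=47; F_rep = 24·(-1,3)/10² = (-0.2400,0.7200)
F = F_att + ΣF_rep = (2.0100,-3.0300)
p' = p + 1/4·F = (8.5025,10.2425)

Fx=2.0100 Fy=-3.0300 x'=8.5025 y'=10.2425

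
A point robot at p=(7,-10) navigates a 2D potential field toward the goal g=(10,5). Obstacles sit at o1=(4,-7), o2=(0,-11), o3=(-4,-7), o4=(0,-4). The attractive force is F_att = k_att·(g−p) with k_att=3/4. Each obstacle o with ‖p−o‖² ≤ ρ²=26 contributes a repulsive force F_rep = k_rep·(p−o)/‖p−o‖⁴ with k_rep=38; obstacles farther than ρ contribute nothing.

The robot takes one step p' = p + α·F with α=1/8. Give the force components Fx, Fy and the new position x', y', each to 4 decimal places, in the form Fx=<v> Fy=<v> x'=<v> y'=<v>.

Fx=2.6019 Fy=10.8981 x'=7.3252 y'=-8.6377

F_att = 3/4·(g−p) = 3/4·(3,15) = (2.2500,11.2500)
o1: d²=18 ≤ ρ²=26; F_rep = 38·(3,-3)/18² = (0.3519,-0.3519)
o2: d²=50 > ρ²=26 → inactive
o3: d²=130 > ρ²=26 → inactive
o4: d²=85 > ρ²=26 → inactive
F = F_att + ΣF_rep = (2.6019,10.8981)
p' = p + 1/8·F = (7.3252,-8.6377)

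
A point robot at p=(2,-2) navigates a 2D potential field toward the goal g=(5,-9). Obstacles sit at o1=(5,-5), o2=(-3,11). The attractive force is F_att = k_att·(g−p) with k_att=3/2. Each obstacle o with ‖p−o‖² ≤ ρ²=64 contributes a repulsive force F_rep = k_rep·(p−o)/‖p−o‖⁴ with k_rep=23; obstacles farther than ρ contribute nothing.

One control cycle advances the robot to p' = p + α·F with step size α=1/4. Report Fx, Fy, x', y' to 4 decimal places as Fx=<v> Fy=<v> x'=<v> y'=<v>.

F_att = 3/2·(g−p) = 3/2·(3,-7) = (4.5000,-10.5000)
o1: d²=18 ≤ ρ²=64; F_rep = 23·(-3,3)/18² = (-0.2130,0.2130)
o2: d²=194 > ρ²=64 → inactive
F = F_att + ΣF_rep = (4.2870,-10.2870)
p' = p + 1/4·F = (3.0718,-4.5718)

Fx=4.2870 Fy=-10.2870 x'=3.0718 y'=-4.5718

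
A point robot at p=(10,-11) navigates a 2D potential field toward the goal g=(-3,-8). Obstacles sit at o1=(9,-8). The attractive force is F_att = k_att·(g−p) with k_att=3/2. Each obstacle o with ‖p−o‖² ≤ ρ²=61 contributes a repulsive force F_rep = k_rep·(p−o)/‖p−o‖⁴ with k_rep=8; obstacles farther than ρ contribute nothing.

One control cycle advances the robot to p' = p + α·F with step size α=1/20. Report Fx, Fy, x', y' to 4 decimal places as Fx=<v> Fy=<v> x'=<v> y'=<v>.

Fx=-19.4200 Fy=4.2600 x'=9.0290 y'=-10.7870

F_att = 3/2·(g−p) = 3/2·(-13,3) = (-19.5000,4.5000)
o1: d²=10 ≤ ρ²=61; F_rep = 8·(1,-3)/10² = (0.0800,-0.2400)
F = F_att + ΣF_rep = (-19.4200,4.2600)
p' = p + 1/20·F = (9.0290,-10.7870)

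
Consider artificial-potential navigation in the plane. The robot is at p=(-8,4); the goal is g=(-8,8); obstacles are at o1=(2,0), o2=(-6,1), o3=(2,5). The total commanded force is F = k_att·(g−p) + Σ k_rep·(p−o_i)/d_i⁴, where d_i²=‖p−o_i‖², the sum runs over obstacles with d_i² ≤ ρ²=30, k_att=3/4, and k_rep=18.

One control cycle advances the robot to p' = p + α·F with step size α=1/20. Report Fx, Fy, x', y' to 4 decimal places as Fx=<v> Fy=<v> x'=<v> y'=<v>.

F_att = 3/4·(g−p) = 3/4·(0,4) = (0.0000,3.0000)
o1: d²=116 > ρ²=30 → inactive
o2: d²=13 ≤ ρ²=30; F_rep = 18·(-2,3)/13² = (-0.2130,0.3195)
o3: d²=101 > ρ²=30 → inactive
F = F_att + ΣF_rep = (-0.2130,3.3195)
p' = p + 1/20·F = (-8.0107,4.1660)

Fx=-0.2130 Fy=3.3195 x'=-8.0107 y'=4.1660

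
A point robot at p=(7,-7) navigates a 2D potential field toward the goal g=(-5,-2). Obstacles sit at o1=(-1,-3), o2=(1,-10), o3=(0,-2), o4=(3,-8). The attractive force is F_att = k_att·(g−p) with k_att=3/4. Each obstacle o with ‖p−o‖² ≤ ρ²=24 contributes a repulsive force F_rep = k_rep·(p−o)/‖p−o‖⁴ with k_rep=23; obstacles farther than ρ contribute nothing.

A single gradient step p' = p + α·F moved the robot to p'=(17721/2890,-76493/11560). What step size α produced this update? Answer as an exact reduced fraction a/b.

F_att = 3/4·(g−p) = 3/4·(-12,5) = (-9.0000,3.7500)
o1: d²=80 > ρ²=24 → inactive
o2: d²=45 > ρ²=24 → inactive
o3: d²=74 > ρ²=24 → inactive
o4: d²=17 ≤ ρ²=24; F_rep = 23·(4,1)/17² = (0.3183,0.0796)
F = F_att + ΣF_rep = (-8.6817,3.8296)
Δp = p'−p = (-0.8682,0.3830); α = Δx/Fx = (-2509/2890) / (-2509/289) = 1/10
check: Δy/Fy = (4427/11560) / (4427/1156) = 1/10 ✓

α = 1/10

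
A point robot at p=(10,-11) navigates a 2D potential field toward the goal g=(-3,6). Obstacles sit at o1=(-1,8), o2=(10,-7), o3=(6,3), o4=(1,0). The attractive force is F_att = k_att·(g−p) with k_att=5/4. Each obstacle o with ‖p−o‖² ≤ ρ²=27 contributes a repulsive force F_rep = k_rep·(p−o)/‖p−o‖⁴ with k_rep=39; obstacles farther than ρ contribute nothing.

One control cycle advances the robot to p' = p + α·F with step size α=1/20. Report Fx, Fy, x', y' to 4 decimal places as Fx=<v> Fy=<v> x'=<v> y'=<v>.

Fx=-16.2500 Fy=20.6406 x'=9.1875 y'=-9.9680

F_att = 5/4·(g−p) = 5/4·(-13,17) = (-16.2500,21.2500)
o1: d²=482 > ρ²=27 → inactive
o2: d²=16 ≤ ρ²=27; F_rep = 39·(0,-4)/16² = (0.0000,-0.6094)
o3: d²=212 > ρ²=27 → inactive
o4: d²=202 > ρ²=27 → inactive
F = F_att + ΣF_rep = (-16.2500,20.6406)
p' = p + 1/20·F = (9.1875,-9.9680)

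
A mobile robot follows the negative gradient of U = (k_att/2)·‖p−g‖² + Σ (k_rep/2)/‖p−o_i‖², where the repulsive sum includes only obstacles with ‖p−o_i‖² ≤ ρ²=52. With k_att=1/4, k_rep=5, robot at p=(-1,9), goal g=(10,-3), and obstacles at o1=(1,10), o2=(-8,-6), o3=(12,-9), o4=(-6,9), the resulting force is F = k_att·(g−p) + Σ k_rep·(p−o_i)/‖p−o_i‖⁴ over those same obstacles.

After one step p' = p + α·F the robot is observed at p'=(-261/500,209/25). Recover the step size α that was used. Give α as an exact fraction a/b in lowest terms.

α = 1/5

F_att = 1/4·(g−p) = 1/4·(11,-12) = (2.7500,-3.0000)
o1: d²=5 ≤ ρ²=52; F_rep = 5·(-2,-1)/5² = (-0.4000,-0.2000)
o2: d²=274 > ρ²=52 → inactive
o3: d²=493 > ρ²=52 → inactive
o4: d²=25 ≤ ρ²=52; F_rep = 5·(5,0)/25² = (0.0400,0.0000)
F = F_att + ΣF_rep = (2.3900,-3.2000)
Δp = p'−p = (0.4780,-0.6400); α = Δx/Fx = (239/500) / (239/100) = 1/5
check: Δy/Fy = (-16/25) / (-16/5) = 1/5 ✓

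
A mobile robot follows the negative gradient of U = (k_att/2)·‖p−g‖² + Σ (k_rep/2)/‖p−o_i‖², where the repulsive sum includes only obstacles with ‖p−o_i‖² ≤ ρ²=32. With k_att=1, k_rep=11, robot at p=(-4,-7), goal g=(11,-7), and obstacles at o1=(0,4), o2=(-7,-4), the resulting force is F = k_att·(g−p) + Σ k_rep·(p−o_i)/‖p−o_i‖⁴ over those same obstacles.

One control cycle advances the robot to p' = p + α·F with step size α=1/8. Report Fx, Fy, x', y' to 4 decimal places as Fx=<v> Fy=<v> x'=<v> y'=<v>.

F_att = 1·(g−p) = 1·(15,0) = (15.0000,0.0000)
o1: d²=137 > ρ²=32 → inactive
o2: d²=18 ≤ ρ²=32; F_rep = 11·(3,-3)/18² = (0.1019,-0.1019)
F = F_att + ΣF_rep = (15.1019,-0.1019)
p' = p + 1/8·F = (-2.1123,-7.0127)

Fx=15.1019 Fy=-0.1019 x'=-2.1123 y'=-7.0127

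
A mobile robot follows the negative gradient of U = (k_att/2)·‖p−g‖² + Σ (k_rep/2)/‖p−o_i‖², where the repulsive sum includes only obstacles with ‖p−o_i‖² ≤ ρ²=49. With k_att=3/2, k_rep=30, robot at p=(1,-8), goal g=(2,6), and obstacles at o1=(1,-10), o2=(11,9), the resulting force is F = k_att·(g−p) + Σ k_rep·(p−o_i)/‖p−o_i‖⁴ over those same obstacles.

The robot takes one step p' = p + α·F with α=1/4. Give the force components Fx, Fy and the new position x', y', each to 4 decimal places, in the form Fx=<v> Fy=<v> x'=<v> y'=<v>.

F_att = 3/2·(g−p) = 3/2·(1,14) = (1.5000,21.0000)
o1: d²=4 ≤ ρ²=49; F_rep = 30·(0,2)/4² = (0.0000,3.7500)
o2: d²=389 > ρ²=49 → inactive
F = F_att + ΣF_rep = (1.5000,24.7500)
p' = p + 1/4·F = (1.3750,-1.8125)

Fx=1.5000 Fy=24.7500 x'=1.3750 y'=-1.8125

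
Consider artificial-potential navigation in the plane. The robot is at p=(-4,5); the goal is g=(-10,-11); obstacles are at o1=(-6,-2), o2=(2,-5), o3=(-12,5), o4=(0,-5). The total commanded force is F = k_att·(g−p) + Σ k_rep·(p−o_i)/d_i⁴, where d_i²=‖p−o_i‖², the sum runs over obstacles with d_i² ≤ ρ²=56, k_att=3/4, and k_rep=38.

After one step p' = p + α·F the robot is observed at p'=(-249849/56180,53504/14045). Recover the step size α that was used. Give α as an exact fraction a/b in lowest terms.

α = 1/10

F_att = 3/4·(g−p) = 3/4·(-6,-16) = (-4.5000,-12.0000)
o1: d²=53 ≤ ρ²=56; F_rep = 38·(2,7)/53² = (0.0271,0.0947)
o2: d²=136 > ρ²=56 → inactive
o3: d²=64 > ρ²=56 → inactive
o4: d²=116 > ρ²=56 → inactive
F = F_att + ΣF_rep = (-4.4729,-11.9053)
Δp = p'−p = (-0.4473,-1.1905); α = Δx/Fx = (-25129/56180) / (-25129/5618) = 1/10
check: Δy/Fy = (-16721/14045) / (-33442/2809) = 1/10 ✓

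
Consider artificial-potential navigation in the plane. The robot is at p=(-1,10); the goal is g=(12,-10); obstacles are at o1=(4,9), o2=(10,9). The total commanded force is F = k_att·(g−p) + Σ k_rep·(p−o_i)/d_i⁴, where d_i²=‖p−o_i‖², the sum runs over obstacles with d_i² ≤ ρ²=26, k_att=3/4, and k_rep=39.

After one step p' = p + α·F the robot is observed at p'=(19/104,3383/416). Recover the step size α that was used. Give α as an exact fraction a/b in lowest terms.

F_att = 3/4·(g−p) = 3/4·(13,-20) = (9.7500,-15.0000)
o1: d²=26 ≤ ρ²=26; F_rep = 39·(-5,1)/26² = (-0.2885,0.0577)
o2: d²=122 > ρ²=26 → inactive
F = F_att + ΣF_rep = (9.4615,-14.9423)
Δp = p'−p = (1.1827,-1.8678); α = Δx/Fx = (123/104) / (123/13) = 1/8
check: Δy/Fy = (-777/416) / (-777/52) = 1/8 ✓

α = 1/8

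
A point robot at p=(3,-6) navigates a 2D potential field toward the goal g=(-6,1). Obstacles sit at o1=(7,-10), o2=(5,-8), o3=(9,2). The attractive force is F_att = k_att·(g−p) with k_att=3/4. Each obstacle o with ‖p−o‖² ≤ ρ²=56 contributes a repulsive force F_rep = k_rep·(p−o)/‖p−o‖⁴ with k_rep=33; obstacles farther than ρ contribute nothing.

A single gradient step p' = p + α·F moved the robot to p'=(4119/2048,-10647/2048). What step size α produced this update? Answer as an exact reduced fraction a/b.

F_att = 3/4·(g−p) = 3/4·(-9,7) = (-6.7500,5.2500)
o1: d²=32 ≤ ρ²=56; F_rep = 33·(-4,4)/32² = (-0.1289,0.1289)
o2: d²=8 ≤ ρ²=56; F_rep = 33·(-2,2)/8² = (-1.0312,1.0312)
o3: d²=100 > ρ²=56 → inactive
F = F_att + ΣF_rep = (-7.9102,6.4102)
Δp = p'−p = (-0.9888,0.8013); α = Δx/Fx = (-2025/2048) / (-2025/256) = 1/8
check: Δy/Fy = (1641/2048) / (1641/256) = 1/8 ✓

α = 1/8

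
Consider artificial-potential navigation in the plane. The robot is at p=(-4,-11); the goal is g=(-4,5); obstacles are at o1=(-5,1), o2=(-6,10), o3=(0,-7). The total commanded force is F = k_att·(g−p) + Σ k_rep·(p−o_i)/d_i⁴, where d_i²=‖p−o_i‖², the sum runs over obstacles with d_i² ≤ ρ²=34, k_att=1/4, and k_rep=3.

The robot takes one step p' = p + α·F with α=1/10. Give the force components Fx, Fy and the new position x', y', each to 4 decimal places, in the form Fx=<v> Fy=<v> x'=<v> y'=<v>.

F_att = 1/4·(g−p) = 1/4·(0,16) = (0.0000,4.0000)
o1: d²=145 > ρ²=34 → inactive
o2: d²=445 > ρ²=34 → inactive
o3: d²=32 ≤ ρ²=34; F_rep = 3·(-4,-4)/32² = (-0.0117,-0.0117)
F = F_att + ΣF_rep = (-0.0117,3.9883)
p' = p + 1/10·F = (-4.0012,-10.6012)

Fx=-0.0117 Fy=3.9883 x'=-4.0012 y'=-10.6012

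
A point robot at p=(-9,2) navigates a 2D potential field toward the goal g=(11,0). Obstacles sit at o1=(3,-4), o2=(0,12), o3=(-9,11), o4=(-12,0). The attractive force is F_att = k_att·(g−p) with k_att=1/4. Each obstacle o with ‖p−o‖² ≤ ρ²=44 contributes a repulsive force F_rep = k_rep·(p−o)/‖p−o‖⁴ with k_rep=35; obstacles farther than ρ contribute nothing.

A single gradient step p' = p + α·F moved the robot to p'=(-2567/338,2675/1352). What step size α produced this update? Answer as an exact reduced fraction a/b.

F_att = 1/4·(g−p) = 1/4·(20,-2) = (5.0000,-0.5000)
o1: d²=180 > ρ²=44 → inactive
o2: d²=181 > ρ²=44 → inactive
o3: d²=81 > ρ²=44 → inactive
o4: d²=13 ≤ ρ²=44; F_rep = 35·(3,2)/13² = (0.6213,0.4142)
F = F_att + ΣF_rep = (5.6213,-0.0858)
Δp = p'−p = (1.4053,-0.0214); α = Δx/Fx = (475/338) / (950/169) = 1/4
check: Δy/Fy = (-29/1352) / (-29/338) = 1/4 ✓

α = 1/4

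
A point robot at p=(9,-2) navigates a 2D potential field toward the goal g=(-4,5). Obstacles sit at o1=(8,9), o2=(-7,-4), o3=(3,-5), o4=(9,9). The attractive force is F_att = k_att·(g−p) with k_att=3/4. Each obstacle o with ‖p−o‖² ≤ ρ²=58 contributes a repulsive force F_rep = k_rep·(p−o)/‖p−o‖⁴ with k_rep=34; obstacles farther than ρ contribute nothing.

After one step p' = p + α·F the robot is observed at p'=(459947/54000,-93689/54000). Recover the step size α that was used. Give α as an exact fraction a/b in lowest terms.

F_att = 3/4·(g−p) = 3/4·(-13,7) = (-9.7500,5.2500)
o1: d²=122 > ρ²=58 → inactive
o2: d²=260 > ρ²=58 → inactive
o3: d²=45 ≤ ρ²=58; F_rep = 34·(6,3)/45² = (0.1007,0.0504)
o4: d²=121 > ρ²=58 → inactive
F = F_att + ΣF_rep = (-9.6493,5.3004)
Δp = p'−p = (-0.4825,0.2650); α = Δx/Fx = (-26053/54000) / (-26053/2700) = 1/20
check: Δy/Fy = (14311/54000) / (14311/2700) = 1/20 ✓

α = 1/20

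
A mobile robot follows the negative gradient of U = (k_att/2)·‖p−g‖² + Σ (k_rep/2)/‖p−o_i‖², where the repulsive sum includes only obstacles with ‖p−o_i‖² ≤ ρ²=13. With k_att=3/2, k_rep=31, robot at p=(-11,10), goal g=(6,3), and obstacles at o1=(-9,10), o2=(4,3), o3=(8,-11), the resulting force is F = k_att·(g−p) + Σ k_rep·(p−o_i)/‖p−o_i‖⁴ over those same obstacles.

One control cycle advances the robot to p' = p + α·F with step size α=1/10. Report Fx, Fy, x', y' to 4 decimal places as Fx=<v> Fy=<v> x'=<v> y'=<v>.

Fx=21.6250 Fy=-10.5000 x'=-8.8375 y'=8.9500

F_att = 3/2·(g−p) = 3/2·(17,-7) = (25.5000,-10.5000)
o1: d²=4 ≤ ρ²=13; F_rep = 31·(-2,0)/4² = (-3.8750,0.0000)
o2: d²=274 > ρ²=13 → inactive
o3: d²=802 > ρ²=13 → inactive
F = F_att + ΣF_rep = (21.6250,-10.5000)
p' = p + 1/10·F = (-8.8375,8.9500)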